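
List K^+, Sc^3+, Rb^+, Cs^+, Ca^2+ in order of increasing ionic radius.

Sc^3+ < Ca^2+ < K^+ < Rb^+ < Cs^+

Work out protons and electrons: Sc^3+ has 18 e⁻ (Z=21), Ca^2+ has 18 e⁻ (Z=20), K^+ has 18 e⁻ (Z=19), Rb^+ has 36 e⁻ (Z=37), Cs^+ has 54 e⁻ (Z=55). Sc^3+ < Ca^2+ (both 18 e⁻, Z=21>20); Ca^2+ < K^+ (isoelectronic, higher Z=20 is smaller); K^+ < Rb^+ (same group, period 4 vs 5); Rb^+ < Cs^+ (same group, period 5 vs 6).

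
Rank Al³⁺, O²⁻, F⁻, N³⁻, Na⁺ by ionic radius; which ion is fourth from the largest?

All of these have 10 electrons (isoelectronic). With the same electron cloud, the ion with the most protons pulls it in tightest. Nuclear charges: Al³⁺ (Z=13), Na⁺ (Z=11), F⁻ (Z=9), O²⁻ (Z=8), N³⁻ (Z=7). Highest Z is smallest.
Full ascending order: Al³⁺ < Na⁺ < F⁻ < O²⁻ < N³⁻. Counting from the largest, position 4 is Na⁺.

Na⁺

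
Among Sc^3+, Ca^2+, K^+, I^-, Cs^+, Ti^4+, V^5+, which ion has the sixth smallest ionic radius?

First list Z and electron count for each: V^5+ (Z=23, 18 e⁻), Ti^4+ (Z=22, 18 e⁻), Sc^3+ (Z=21, 18 e⁻), Ca^2+ (Z=20, 18 e⁻), K^+ (Z=19, 18 e⁻), Cs^+ (Z=55, 54 e⁻), I^- (Z=53, 54 e⁻). V^5+ < Ti^4+ (both 18 e⁻, Z=23>22); Ti^4+ < Sc^3+ (both 18 e⁻, Z=22>21); Sc^3+ < Ca^2+ (isoelectronic, higher Z=21 is smaller); Ca^2+ < K^+ (isoelectronic, higher Z=20 is smaller); K^+ < Cs^+ (same group, period 4 vs 6); Cs^+ < I^- (both 54 e⁻, Z=55>53).
That gives V^5+ < Ti^4+ < Sc^3+ < Ca^2+ < K^+ < Cs^+ < I^-. From the smallest end, number 6 is Cs^+.

Cs^+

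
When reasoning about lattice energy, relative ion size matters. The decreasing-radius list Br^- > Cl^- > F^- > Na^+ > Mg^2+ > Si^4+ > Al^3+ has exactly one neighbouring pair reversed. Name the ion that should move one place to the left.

Check each adjacent pair. Si^4+ and Al^3+ are reversed: Si^4+ and Al^3+ share 10 electrons; the higher nuclear charge on Si (Z=14) contracts it more, so Si^4+ < Al^3+. No other neighbouring pair contradicts the periodic trends, so Al^3+ is the ion listed too late.

Al^3+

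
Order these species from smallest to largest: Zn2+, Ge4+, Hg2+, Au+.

Ge4+ < Zn2+ < Hg2+ < Au+

First list Z and electron count for each: Ge4+ (Z=32, 28 e⁻), Zn2+ (Z=30, 28 e⁻), Hg2+ (Z=80, 78 e⁻), Au+ (Z=79, 78 e⁻). Ge4+ < Zn2+ (both 28 e⁻, Z=32>30); Zn2+ < Hg2+ (same group, 2 shells fewer); Hg2+ < Au+ (isoelectronic, higher Z=80 is smaller).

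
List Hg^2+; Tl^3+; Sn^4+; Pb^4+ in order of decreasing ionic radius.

Work out protons and electrons: Sn^4+ has 46 e⁻ (Z=50), Pb^4+ has 78 e⁻ (Z=82), Tl^3+ has 78 e⁻ (Z=81), Hg^2+ has 78 e⁻ (Z=80). Sn^4+ < Pb^4+ (same group, 1 shell fewer); Pb^4+ < Tl^3+ (both 78 e⁻, Z=82>81); Tl^3+ < Hg^2+ (isoelectronic, higher Z=81 is smaller).

Hg^2+ > Tl^3+ > Pb^4+ > Sn^4+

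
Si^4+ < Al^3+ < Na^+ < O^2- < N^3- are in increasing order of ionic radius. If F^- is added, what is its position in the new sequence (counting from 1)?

4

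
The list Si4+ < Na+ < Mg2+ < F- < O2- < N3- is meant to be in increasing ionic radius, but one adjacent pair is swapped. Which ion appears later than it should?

The pair Na+, Mg2+ is the wrong way round — they are isoelectronic (10 e⁻) and Mg has more protons than Na (12 vs 11), making Mg2+ smaller. All other adjacent pairs agree with periodic trends, so Mg2+ is the misplaced ion.

Mg2+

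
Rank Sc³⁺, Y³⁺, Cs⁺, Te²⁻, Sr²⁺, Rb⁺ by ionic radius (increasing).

Sc³⁺ (Z=21, 18 e⁻), Y³⁺ (Z=39, 36 e⁻), Sr²⁺ (Z=38, 36 e⁻), Rb⁺ (Z=37, 36 e⁻), Cs⁺ (Z=55, 54 e⁻), Te²⁻ (Z=52, 54 e⁻). Sc³⁺ < Y³⁺ (same group, period 4 vs 5); Y³⁺ < Sr²⁺ (both 36 e⁻, Z=39>38); Sr²⁺ < Rb⁺ (isoelectronic, higher Z=38 is smaller); Rb⁺ < Cs⁺ (same group, 1 shell fewer); Cs⁺ < Te²⁻ (both 54 e⁻, Z=55>52).

Sc³⁺ < Y³⁺ < Sr²⁺ < Rb⁺ < Cs⁺ < Te²⁻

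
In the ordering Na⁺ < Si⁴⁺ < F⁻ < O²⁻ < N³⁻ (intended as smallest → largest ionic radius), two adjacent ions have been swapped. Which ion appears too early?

Compare adjacent ions: they are isoelectronic (10 e⁻) and Si has more protons than Na (14 vs 11), making Si⁴⁺ smaller — yet in this increasing list Na⁺ sits before Si⁴⁺. Nothing else is reversed, so Na⁺ should move one place to the right.

Na⁺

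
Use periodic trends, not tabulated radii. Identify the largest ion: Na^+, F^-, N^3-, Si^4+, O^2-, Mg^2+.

Isoelectronic series (10 e⁻ each). Size is set by nuclear charge: more protons means a smaller ion. Si^4+ (Z=14), Mg^2+ (Z=12), Na^+ (Z=11), F^- (Z=9), O^2- (Z=8), N^3- (Z=7).

N^3-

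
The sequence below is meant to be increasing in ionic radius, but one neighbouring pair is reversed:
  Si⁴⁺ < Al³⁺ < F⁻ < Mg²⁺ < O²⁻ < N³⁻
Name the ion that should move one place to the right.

The pair F⁻, Mg²⁺ is the wrong way round — they are isoelectronic (10 e⁻) and Mg has more protons than F (12 vs 9), making Mg²⁺ smaller. All other adjacent pairs agree with periodic trends, so F⁻ is the misplaced ion.

F⁻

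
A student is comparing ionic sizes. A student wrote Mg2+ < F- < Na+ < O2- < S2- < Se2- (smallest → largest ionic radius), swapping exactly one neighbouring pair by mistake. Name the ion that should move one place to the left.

Check each adjacent pair. F- and Na+ are reversed: Na+ and F- share 10 electrons; the higher nuclear charge on Na (Z=11) contracts it more, so Na+ < F-. No other neighbouring pair contradicts the periodic trends, so Na+ is the ion listed too late.

Na+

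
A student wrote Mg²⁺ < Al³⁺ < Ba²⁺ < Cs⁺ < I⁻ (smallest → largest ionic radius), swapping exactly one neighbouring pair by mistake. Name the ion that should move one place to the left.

Compare adjacent ions: Al³⁺ and Mg²⁺ share 10 electrons; the higher nuclear charge on Al (Z=13) contracts it more, so Al³⁺ < Mg²⁺ — yet in this increasing list Mg²⁺ sits before Al³⁺. Nothing else is reversed, so Al³⁺ should move one place to the left.

Al³⁺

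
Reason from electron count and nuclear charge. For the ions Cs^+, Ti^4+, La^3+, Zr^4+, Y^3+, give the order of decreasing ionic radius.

Cs^+ > La^3+ > Y^3+ > Zr^4+ > Ti^4+

Tabulating Z and e⁻: Ti^4+: 18 e⁻, Z=22, Zr^4+: 36 e⁻, Z=40, Y^3+: 36 e⁻, Z=39, La^3+: 54 e⁻, Z=57, Cs^+: 54 e⁻, Z=55. Ti^4+ < Zr^4+ (same group, 1 shell fewer); Zr^4+ < Y^3+ (isoelectronic, higher Z=40 is smaller); Y^3+ < La^3+ (same group, 1 shell fewer); La^3+ < Cs^+ (both 54 e⁻, Z=57>55).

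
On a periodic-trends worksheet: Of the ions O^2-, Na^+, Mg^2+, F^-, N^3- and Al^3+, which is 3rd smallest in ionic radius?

Each ion has 10 electrons. The ranking follows nuclear charge in reverse — greater Z gives a smaller radius. Al^3+ (Z=13), Mg^2+ (Z=12), Na^+ (Z=11), F^- (Z=9), O^2- (Z=8), N^3- (Z=7).
Full ascending order: Al^3+ < Mg^2+ < Na^+ < F^- < O^2- < N^3-. Counting from the smallest, position 3 is Na^+.

Na^+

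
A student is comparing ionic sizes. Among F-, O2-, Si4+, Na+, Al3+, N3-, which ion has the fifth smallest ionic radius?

Each ion has 10 electrons. The ranking follows nuclear charge in reverse — greater Z gives a smaller radius. Si4+ (Z=14), Al3+ (Z=13), Na+ (Z=11), F- (Z=9), O2- (Z=8), N3- (Z=7).
So the order is Si4+ < Al3+ < Na+ < F- < O2- < N3-; the 5th-smallest ion is O2-.

O2-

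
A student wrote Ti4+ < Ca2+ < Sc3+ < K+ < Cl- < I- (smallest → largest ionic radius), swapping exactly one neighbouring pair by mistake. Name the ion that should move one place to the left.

Sc3+

Scanning neighbour by neighbour, only Ca2+/Sc3+ violates a trend: they are isoelectronic (18 e⁻) and Sc has more protons than Ca (21 vs 20), making Sc3+ smaller. That makes Sc3+ the one sitting a position late relative to where it belongs.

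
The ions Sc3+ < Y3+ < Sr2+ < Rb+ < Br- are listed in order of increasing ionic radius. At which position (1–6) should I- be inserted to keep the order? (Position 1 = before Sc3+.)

6

Work out protons and electrons: Sc3+ (Z=21, 18 e⁻), Y3+ (Z=39, 36 e⁻), Sr2+ (Z=38, 36 e⁻), Rb+ (Z=37, 36 e⁻), Br- (Z=35, 36 e⁻), I- (Z=53, 54 e⁻). Sc3+ < Y3+ (same group, 1 shell fewer); Y3+ < Sr2+ (both 36 e⁻, Z=39>38); Sr2+ < Rb+ (isoelectronic, higher Z=38 is smaller); Rb+ < Br- (isoelectronic, higher Z=37 is smaller); Br- < I- (same group, period 4 vs 5).
With I- included the full order is Sc3+ < Y3+ < Sr2+ < Rb+ < Br- < I-, so it takes position 6.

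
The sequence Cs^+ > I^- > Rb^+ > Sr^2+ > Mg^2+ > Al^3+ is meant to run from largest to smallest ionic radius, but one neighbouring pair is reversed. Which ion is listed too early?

Cs^+

The pair Cs^+, I^- is the wrong way round — Cs^+ and I^- share 54 electrons; the higher nuclear charge on Cs (Z=55) contracts it more, so Cs^+ < I^-. All other adjacent pairs agree with periodic trends, so Cs^+ is the misplaced ion.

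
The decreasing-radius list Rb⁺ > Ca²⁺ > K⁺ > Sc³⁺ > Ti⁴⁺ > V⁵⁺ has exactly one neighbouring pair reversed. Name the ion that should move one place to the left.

Scanning neighbour by neighbour, only Ca²⁺/K⁺ violates a trend: they are isoelectronic (18 e⁻) and Ca has more protons than K (20 vs 19), making Ca²⁺ smaller. That makes K⁺ the one sitting a position late relative to where it belongs.

K⁺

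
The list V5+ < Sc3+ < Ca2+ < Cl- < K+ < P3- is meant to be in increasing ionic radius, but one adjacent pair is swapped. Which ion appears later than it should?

Check each adjacent pair. Cl- and K+ are reversed: both have 18 electrons but Z(K)=19 > Z(Cl)=17, so K+ should be the smaller of the two. No other neighbouring pair contradicts the periodic trends, so K+ is the ion listed too late.

K+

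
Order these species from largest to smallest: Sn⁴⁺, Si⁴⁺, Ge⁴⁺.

Sn⁴⁺ > Ge⁴⁺ > Si⁴⁺

All are in the same group with charge +4. Radius grows down the group as n (the outermost shell) increases.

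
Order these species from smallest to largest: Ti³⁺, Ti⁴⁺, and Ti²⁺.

Same element, different charge: the more highly charged cation has fewer electrons and a greater effective nuclear charge per electron, making Ti⁴⁺ the smallest.

Ti⁴⁺ < Ti³⁺ < Ti²⁺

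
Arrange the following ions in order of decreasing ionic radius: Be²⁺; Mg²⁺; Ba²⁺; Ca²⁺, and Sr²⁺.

Ba²⁺ > Sr²⁺ > Ca²⁺ > Mg²⁺ > Be²⁺

These ions sit in one column with identical charge. Each step down the periodic table adds a principal shell, increasing the radius.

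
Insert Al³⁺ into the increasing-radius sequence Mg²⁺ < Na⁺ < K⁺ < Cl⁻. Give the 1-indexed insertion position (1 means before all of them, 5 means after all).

1

Work out protons and electrons: Al³⁺ has 10 e⁻ (Z=13), Mg²⁺ has 10 e⁻ (Z=12), Na⁺ has 10 e⁻ (Z=11), K⁺ has 18 e⁻ (Z=19), Cl⁻ has 18 e⁻ (Z=17). Al³⁺ < Mg²⁺ (both 10 e⁻, Z=13>12); Mg²⁺ < Na⁺ (isoelectronic, higher Z=12 is smaller); Na⁺ < K⁺ (same group, 1 shell fewer); K⁺ < Cl⁻ (both 18 e⁻, Z=19>17).
With Al³⁺ included the full order is Al³⁺ < Mg²⁺ < Na⁺ < K⁺ < Cl⁻, so it takes position 1.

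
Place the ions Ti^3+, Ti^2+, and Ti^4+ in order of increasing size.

Ti^4+ < Ti^3+ < Ti^2+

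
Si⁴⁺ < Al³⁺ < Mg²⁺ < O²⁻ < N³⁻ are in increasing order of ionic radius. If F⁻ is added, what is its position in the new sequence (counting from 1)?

Isoelectronic series (10 e⁻ each). Size is set by nuclear charge: more protons means a smaller ion. Si⁴⁺ (Z=14), Al³⁺ (Z=13), Mg²⁺ (Z=12), F⁻ (Z=9), O²⁻ (Z=8), N³⁻ (Z=7).
The complete sequence is Si⁴⁺ < Al³⁺ < Mg²⁺ < F⁻ < O²⁻ < N³⁻. F⁻ sits at position 4.

4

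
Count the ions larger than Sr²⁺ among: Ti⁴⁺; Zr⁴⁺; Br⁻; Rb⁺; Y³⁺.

2

Ti⁴⁺ (Z=22, 18 e⁻), Zr⁴⁺ (Z=40, 36 e⁻), Y³⁺ (Z=39, 36 e⁻), Sr²⁺ (Z=38, 36 e⁻), Rb⁺ (Z=37, 36 e⁻), Br⁻ (Z=35, 36 e⁻). Ti⁴⁺ < Zr⁴⁺ (same group, period 4 vs 5); Zr⁴⁺ < Y³⁺ (isoelectronic, higher Z=40 is smaller); Y³⁺ < Sr²⁺ (both 36 e⁻, Z=39>38); Sr²⁺ < Rb⁺ (isoelectronic, higher Z=38 is smaller); Rb⁺ < Br⁻ (isoelectronic, higher Z=37 is smaller).
Relative to Sr²⁺, the ions that are larger are Rb⁺, Br⁻. So 2 are larger.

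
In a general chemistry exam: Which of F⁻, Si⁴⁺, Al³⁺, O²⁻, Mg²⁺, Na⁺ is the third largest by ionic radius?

Na⁺

These species are isoelectronic with 10 electrons. The only difference is the number of protons: Si⁴⁺ (Z=14), Al³⁺ (Z=13), Mg²⁺ (Z=12), Na⁺ (Z=11), F⁻ (Z=9), O²⁻ (Z=8). The strongest nuclear pull (Si⁴⁺) gives the smallest ion.
That gives Si⁴⁺ < Al³⁺ < Mg²⁺ < Na⁺ < F⁻ < O²⁻. From the largest end, number 3 is Na⁺.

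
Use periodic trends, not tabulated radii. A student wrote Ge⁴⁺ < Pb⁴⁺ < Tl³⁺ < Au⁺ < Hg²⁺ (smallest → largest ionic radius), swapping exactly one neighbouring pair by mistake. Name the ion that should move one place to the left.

Hg²⁺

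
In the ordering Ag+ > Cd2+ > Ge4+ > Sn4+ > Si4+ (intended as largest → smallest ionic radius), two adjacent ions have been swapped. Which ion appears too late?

The pair Ge4+, Sn4+ is the wrong way round — Ge4+ and Sn4+ are in one column with the same charge; the lighter period-4 ion has one fewer shell and is smaller. All other adjacent pairs agree with periodic trends, so Sn4+ is the misplaced ion.

Sn4+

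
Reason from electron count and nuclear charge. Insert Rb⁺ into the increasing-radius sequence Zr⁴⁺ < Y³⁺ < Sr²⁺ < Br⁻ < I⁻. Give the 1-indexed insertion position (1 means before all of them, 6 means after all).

4

Tabulating Z and e⁻: Zr⁴⁺ (Z=40, 36 e⁻), Y³⁺ (Z=39, 36 e⁻), Sr²⁺ (Z=38, 36 e⁻), Rb⁺ (Z=37, 36 e⁻), Br⁻ (Z=35, 36 e⁻), I⁻ (Z=53, 54 e⁻). Zr⁴⁺ < Y³⁺ (both 36 e⁻, Z=40>39); Y³⁺ < Sr²⁺ (isoelectronic, higher Z=39 is smaller); Sr²⁺ < Rb⁺ (isoelectronic, higher Z=38 is smaller); Rb⁺ < Br⁻ (isoelectronic, higher Z=37 is smaller); Br⁻ < I⁻ (same group, 1 shell fewer).
With Rb⁺ included the full order is Zr⁴⁺ < Y³⁺ < Sr²⁺ < Rb⁺ < Br⁻ < I⁻, so it takes position 4.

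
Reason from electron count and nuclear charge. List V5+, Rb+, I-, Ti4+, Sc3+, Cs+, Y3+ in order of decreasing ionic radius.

I- > Cs+ > Rb+ > Y3+ > Sc3+ > Ti4+ > V5+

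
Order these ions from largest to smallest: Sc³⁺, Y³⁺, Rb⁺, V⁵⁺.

Rb⁺ > Y³⁺ > Sc³⁺ > V⁵⁺

V⁵⁺ (Z=23, 18 e⁻), Sc³⁺ (Z=21, 18 e⁻), Y³⁺ (Z=39, 36 e⁻), Rb⁺ (Z=37, 36 e⁻). V⁵⁺ < Sc³⁺ (both 18 e⁻, Z=23>21); Sc³⁺ < Y³⁺ (same group, period 4 vs 5); Y³⁺ < Rb⁺ (both 36 e⁻, Z=39>37).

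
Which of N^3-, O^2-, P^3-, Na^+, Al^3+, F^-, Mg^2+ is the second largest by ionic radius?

N^3-

Tabulating Z and e⁻: Al^3+: 10 e⁻, Z=13, Mg^2+: 10 e⁻, Z=12, Na^+: 10 e⁻, Z=11, F^-: 10 e⁻, Z=9, O^2-: 10 e⁻, Z=8, N^3-: 10 e⁻, Z=7, P^3-: 18 e⁻, Z=15. Al^3+ < Mg^2+ (isoelectronic, higher Z=13 is smaller); Mg^2+ < Na^+ (both 10 e⁻, Z=12>11); Na^+ < F^- (isoelectronic, higher Z=11 is smaller); F^- < O^2- (isoelectronic, higher Z=9 is smaller); O^2- < N^3- (isoelectronic, higher Z=8 is smaller); N^3- < P^3- (same group, period 2 vs 3).
Ordering: Al^3+ < Mg^2+ < Na^+ < F^- < O^2- < N^3- < P^3-. The second largest is N^3-.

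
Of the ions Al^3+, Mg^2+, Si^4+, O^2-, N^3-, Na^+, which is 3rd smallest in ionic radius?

Each ion has 10 electrons. The ranking follows nuclear charge in reverse — greater Z gives a smaller radius. Si^4+ (Z=14), Al^3+ (Z=13), Mg^2+ (Z=12), Na^+ (Z=11), O^2- (Z=8), N^3- (Z=7).
So the order is Si^4+ < Al^3+ < Mg^2+ < Na^+ < O^2- < N^3-; the 3rd-smallest ion is Mg^2+.

Mg^2+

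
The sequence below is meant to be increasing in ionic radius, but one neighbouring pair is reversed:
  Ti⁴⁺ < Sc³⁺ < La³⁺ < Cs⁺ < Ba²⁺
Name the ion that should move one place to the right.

Cs⁺

Compare adjacent ions: both have 54 electrons but Z(Ba)=56 > Z(Cs)=55, so Ba²⁺ should be the smaller of the two — yet in this increasing list Cs⁺ sits before Ba²⁺. Nothing else is reversed, so Cs⁺ should move one place to the right.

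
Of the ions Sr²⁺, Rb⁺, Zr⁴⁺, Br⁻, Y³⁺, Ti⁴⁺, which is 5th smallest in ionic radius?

Rb⁺

First list Z and electron count for each: Ti⁴⁺: 18 e⁻, Z=22, Zr⁴⁺: 36 e⁻, Z=40, Y³⁺: 36 e⁻, Z=39, Sr²⁺: 36 e⁻, Z=38, Rb⁺: 36 e⁻, Z=37, Br⁻: 36 e⁻, Z=35. Ti⁴⁺ < Zr⁴⁺ (same group, 1 shell fewer); Zr⁴⁺ < Y³⁺ (isoelectronic, higher Z=40 is smaller); Y³⁺ < Sr²⁺ (both 36 e⁻, Z=39>38); Sr²⁺ < Rb⁺ (both 36 e⁻, Z=38>37); Rb⁺ < Br⁻ (isoelectronic, higher Z=37 is smaller).
So the order is Ti⁴⁺ < Zr⁴⁺ < Y³⁺ < Sr²⁺ < Rb⁺ < Br⁻; the 5th-smallest ion is Rb⁺.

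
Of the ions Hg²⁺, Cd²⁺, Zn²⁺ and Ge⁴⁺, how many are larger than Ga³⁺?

3

Electron counts and nuclear charges: Ge⁴⁺ has 28 e⁻ (Z=32), Ga³⁺ has 28 e⁻ (Z=31), Zn²⁺ has 28 e⁻ (Z=30), Cd²⁺ has 46 e⁻ (Z=48), Hg²⁺ has 78 e⁻ (Z=80). Ge⁴⁺ < Ga³⁺ (both 28 e⁻, Z=32>31); Ga³⁺ < Zn²⁺ (isoelectronic, higher Z=31 is smaller); Zn²⁺ < Cd²⁺ (same group, 1 shell fewer); Cd²⁺ < Hg²⁺ (same group, period 5 vs 6).
Overall: Ge⁴⁺ < Ga³⁺ < Zn²⁺ < Cd²⁺ < Hg²⁺. Ga³⁺ has 1 below it and 3 above. That's 3.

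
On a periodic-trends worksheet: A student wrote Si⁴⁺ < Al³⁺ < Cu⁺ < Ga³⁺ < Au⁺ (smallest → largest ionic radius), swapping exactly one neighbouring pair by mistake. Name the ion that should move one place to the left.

Ga³⁺

Scanning neighbour by neighbour, only Cu⁺/Ga³⁺ violates a trend: Ga³⁺ and Cu⁺ share 28 electrons; the higher nuclear charge on Ga (Z=31) contracts it more, so Ga³⁺ < Cu⁺. That makes Ga³⁺ the one sitting a position late relative to where it belongs.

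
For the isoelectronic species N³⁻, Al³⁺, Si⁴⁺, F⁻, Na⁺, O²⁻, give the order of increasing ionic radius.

Isoelectronic series (10 e⁻ each). Size is set by nuclear charge: more protons means a smaller ion. Si⁴⁺ (Z=14), Al³⁺ (Z=13), Na⁺ (Z=11), F⁻ (Z=9), O²⁻ (Z=8), N³⁻ (Z=7).

Si⁴⁺ < Al³⁺ < Na⁺ < F⁻ < O²⁻ < N³⁻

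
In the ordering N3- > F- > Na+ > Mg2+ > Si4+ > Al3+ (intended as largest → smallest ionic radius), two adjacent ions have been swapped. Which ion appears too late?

Al3+

Scanning neighbour by neighbour, only Si4+/Al3+ violates a trend: they are isoelectronic (10 e⁻) and Si has more protons than Al (14 vs 13), making Si4+ smaller. That makes Al3+ the one sitting a position late relative to where it belongs.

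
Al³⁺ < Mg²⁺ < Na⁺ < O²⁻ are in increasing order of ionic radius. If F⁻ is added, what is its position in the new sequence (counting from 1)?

4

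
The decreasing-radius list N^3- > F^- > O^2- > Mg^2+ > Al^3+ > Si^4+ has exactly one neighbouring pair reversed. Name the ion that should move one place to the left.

The pair F^-, O^2- is the wrong way round — F^- and O^2- share 10 electrons; the higher nuclear charge on F (Z=9) contracts it more, so F^- < O^2-. All other adjacent pairs agree with periodic trends, so O^2- is the misplaced ion.

O^2-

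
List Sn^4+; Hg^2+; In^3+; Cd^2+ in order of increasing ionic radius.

Work out protons and electrons: Sn^4+ has 46 e⁻ (Z=50), In^3+ has 46 e⁻ (Z=49), Cd^2+ has 46 e⁻ (Z=48), Hg^2+ has 78 e⁻ (Z=80). Sn^4+ < In^3+ (isoelectronic, higher Z=50 is smaller); In^3+ < Cd^2+ (both 46 e⁻, Z=49>48); Cd^2+ < Hg^2+ (same group, period 5 vs 6).

Sn^4+ < In^3+ < Cd^2+ < Hg^2+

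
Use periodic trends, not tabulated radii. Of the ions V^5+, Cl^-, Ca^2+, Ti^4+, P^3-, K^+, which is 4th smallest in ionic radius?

K^+

These species are isoelectronic with 18 electrons. The only difference is the number of protons: V^5+ (Z=23), Ti^4+ (Z=22), Ca^2+ (Z=20), K^+ (Z=19), Cl^- (Z=17), P^3- (Z=15). The strongest nuclear pull (V^5+) gives the smallest ion.
So the order is V^5+ < Ti^4+ < Ca^2+ < K^+ < Cl^- < P^3-; the 4th-smallest ion is K^+.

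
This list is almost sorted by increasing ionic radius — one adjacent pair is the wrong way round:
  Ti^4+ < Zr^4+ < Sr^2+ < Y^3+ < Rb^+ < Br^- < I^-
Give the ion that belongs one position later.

Sr^2+

Compare adjacent ions: Y^3+ and Sr^2+ share 36 electrons; the higher nuclear charge on Y (Z=39) contracts it more, so Y^3+ < Sr^2+ — yet in this increasing list Sr^2+ sits before Y^3+. Nothing else is reversed, so Sr^2+ should move one place to the right.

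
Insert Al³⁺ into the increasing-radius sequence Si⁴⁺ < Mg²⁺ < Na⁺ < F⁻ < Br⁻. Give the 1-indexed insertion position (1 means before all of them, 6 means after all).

Electron counts and nuclear charges: Si⁴⁺ has 10 e⁻ (Z=14), Al³⁺ has 10 e⁻ (Z=13), Mg²⁺ has 10 e⁻ (Z=12), Na⁺ has 10 e⁻ (Z=11), F⁻ has 10 e⁻ (Z=9), Br⁻ has 36 e⁻ (Z=35). Si⁴⁺ < Al³⁺ (both 10 e⁻, Z=14>13); Al³⁺ < Mg²⁺ (isoelectronic, higher Z=13 is smaller); Mg²⁺ < Na⁺ (isoelectronic, higher Z=12 is smaller); Na⁺ < F⁻ (both 10 e⁻, Z=11>9); F⁻ < Br⁻ (same group, 2 shells fewer).
The complete sequence is Si⁴⁺ < Al³⁺ < Mg²⁺ < Na⁺ < F⁻ < Br⁻. Al³⁺ sits at position 2.

2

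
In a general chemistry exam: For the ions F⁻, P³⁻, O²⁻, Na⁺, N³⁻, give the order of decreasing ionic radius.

Na⁺ has 10 e⁻ (Z=11), F⁻ has 10 e⁻ (Z=9), O²⁻ has 10 e⁻ (Z=8), N³⁻ has 10 e⁻ (Z=7), P³⁻ has 18 e⁻ (Z=15). Na⁺ < F⁻ (both 10 e⁻, Z=11>9); F⁻ < O²⁻ (isoelectronic, higher Z=9 is smaller); O²⁻ < N³⁻ (isoelectronic, higher Z=8 is smaller); N³⁻ < P³⁻ (same group, 1 shell fewer).

P³⁻ > N³⁻ > O²⁻ > F⁻ > Na⁺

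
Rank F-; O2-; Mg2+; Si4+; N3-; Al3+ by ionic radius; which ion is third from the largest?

F-

These species are isoelectronic with 10 electrons. The only difference is the number of protons: Si4+ (Z=14), Al3+ (Z=13), Mg2+ (Z=12), F- (Z=9), O2- (Z=8), N3- (Z=7). The strongest nuclear pull (Si4+) gives the smallest ion.
That gives Si4+ < Al3+ < Mg2+ < F- < O2- < N3-. From the largest end, number 3 is F-.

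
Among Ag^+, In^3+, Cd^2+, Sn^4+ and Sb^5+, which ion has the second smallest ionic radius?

Sn^4+

Each ion has 46 electrons. The ranking follows nuclear charge in reverse — greater Z gives a smaller radius. Sb^5+ (Z=51), Sn^4+ (Z=50), In^3+ (Z=49), Cd^2+ (Z=48), Ag^+ (Z=47).
That gives Sb^5+ < Sn^4+ < In^3+ < Cd^2+ < Ag^+. From the smallest end, number 2 is Sn^4+.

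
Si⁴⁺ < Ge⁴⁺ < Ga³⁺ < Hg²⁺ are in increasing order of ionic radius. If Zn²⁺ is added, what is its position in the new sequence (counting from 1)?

Work out protons and electrons: Si⁴⁺ (Z=14, 10 e⁻), Ge⁴⁺ (Z=32, 28 e⁻), Ga³⁺ (Z=31, 28 e⁻), Zn²⁺ (Z=30, 28 e⁻), Hg²⁺ (Z=80, 78 e⁻). Si⁴⁺ < Ge⁴⁺ (same group, period 3 vs 4); Ge⁴⁺ < Ga³⁺ (isoelectronic, higher Z=32 is smaller); Ga³⁺ < Zn²⁺ (isoelectronic, higher Z=31 is smaller); Zn²⁺ < Hg²⁺ (same group, 2 shells fewer).
With Zn²⁺ included the full order is Si⁴⁺ < Ge⁴⁺ < Ga³⁺ < Zn²⁺ < Hg²⁺, so it takes position 4.

4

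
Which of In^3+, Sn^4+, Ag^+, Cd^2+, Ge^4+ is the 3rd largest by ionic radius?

In^3+

Ge^4+ (Z=32, 28 e⁻), Sn^4+ (Z=50, 46 e⁻), In^3+ (Z=49, 46 e⁻), Cd^2+ (Z=48, 46 e⁻), Ag^+ (Z=47, 46 e⁻). Ge^4+ < Sn^4+ (same group, period 4 vs 5); Sn^4+ < In^3+ (both 46 e⁻, Z=50>49); In^3+ < Cd^2+ (both 46 e⁻, Z=49>48); Cd^2+ < Ag^+ (both 46 e⁻, Z=48>47).
Full ascending order: Ge^4+ < Sn^4+ < In^3+ < Cd^2+ < Ag^+. Counting from the largest, position 3 is In^3+.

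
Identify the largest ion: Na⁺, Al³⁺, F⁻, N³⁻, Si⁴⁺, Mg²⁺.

N³⁻

Each ion has 10 electrons. The ranking follows nuclear charge in reverse — greater Z gives a smaller radius. Si⁴⁺ (Z=14), Al³⁺ (Z=13), Mg²⁺ (Z=12), Na⁺ (Z=11), F⁻ (Z=9), N³⁻ (Z=7).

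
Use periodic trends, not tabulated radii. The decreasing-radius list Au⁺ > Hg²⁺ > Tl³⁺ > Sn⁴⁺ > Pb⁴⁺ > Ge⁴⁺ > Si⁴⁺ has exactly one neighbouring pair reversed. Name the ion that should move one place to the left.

Scanning neighbour by neighbour, only Sn⁴⁺/Pb⁴⁺ violates a trend: same group and charge — period 5 sits above period 6, so Sn⁴⁺ is smaller. That makes Pb⁴⁺ the one sitting a position late relative to where it belongs.

Pb⁴⁺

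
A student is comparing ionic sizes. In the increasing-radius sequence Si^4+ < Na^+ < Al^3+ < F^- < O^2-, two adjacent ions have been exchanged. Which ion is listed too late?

Al^3+

The pair Na^+, Al^3+ is the wrong way round — they are isoelectronic (10 e⁻) and Al has more protons than Na (13 vs 11), making Al^3+ smaller. All other adjacent pairs agree with periodic trends, so Al^3+ is the misplaced ion.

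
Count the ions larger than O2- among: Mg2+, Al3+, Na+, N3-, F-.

Isoelectronic series (10 e⁻ each). Size is set by nuclear charge: more protons means a smaller ion. Al3+ (Z=13), Mg2+ (Z=12), Na+ (Z=11), F- (Z=9), O2- (Z=8), N3- (Z=7).
Placing each against O2-: smaller — Al3+, Mg2+, Na+, F-; larger — N3-. That's 1.

1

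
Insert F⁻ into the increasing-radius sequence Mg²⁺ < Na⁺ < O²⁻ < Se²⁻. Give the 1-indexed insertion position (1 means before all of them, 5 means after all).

3

Work out protons and electrons: Mg²⁺ (Z=12, 10 e⁻), Na⁺ (Z=11, 10 e⁻), F⁻ (Z=9, 10 e⁻), O²⁻ (Z=8, 10 e⁻), Se²⁻ (Z=34, 36 e⁻). Mg²⁺ < Na⁺ (isoelectronic, higher Z=12 is smaller); Na⁺ < F⁻ (isoelectronic, higher Z=11 is smaller); F⁻ < O²⁻ (isoelectronic, higher Z=9 is smaller); O²⁻ < Se²⁻ (same group, 2 shells fewer).
With F⁻ included the full order is Mg²⁺ < Na⁺ < F⁻ < O²⁻ < Se²⁻, so it takes position 3.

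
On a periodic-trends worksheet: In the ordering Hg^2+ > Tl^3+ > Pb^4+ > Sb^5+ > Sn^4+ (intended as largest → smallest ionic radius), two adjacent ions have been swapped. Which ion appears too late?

Compare adjacent ions: they are isoelectronic (46 e⁻) and Sb has more protons than Sn (51 vs 50), making Sb^5+ smaller — yet in this decreasing list Sb^5+ sits before Sn^4+. Nothing else is reversed, so Sn^4+ should move one place to the left.

Sn^4+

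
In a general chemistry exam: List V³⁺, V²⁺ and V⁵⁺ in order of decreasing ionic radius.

V²⁺ > V³⁺ > V⁵⁺

These are all V ions. Removing more electrons (higher positive charge) pulls the remaining electrons in closer, so V⁵⁺ is smallest and V²⁺ is largest.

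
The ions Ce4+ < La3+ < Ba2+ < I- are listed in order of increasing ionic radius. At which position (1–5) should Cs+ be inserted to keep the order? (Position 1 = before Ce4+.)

4

Isoelectronic series (54 e⁻ each). Size is set by nuclear charge: more protons means a smaller ion. Ce4+ (Z=58), La3+ (Z=57), Ba2+ (Z=56), Cs+ (Z=55), I- (Z=53).
Merged order: Ce4+ < La3+ < Ba2+ < Cs+ < I- — Cs+ is number 4.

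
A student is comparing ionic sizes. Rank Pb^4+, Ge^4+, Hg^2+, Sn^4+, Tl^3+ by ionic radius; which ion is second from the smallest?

Sn^4+

Ge^4+: 28 e⁻, Z=32, Sn^4+: 46 e⁻, Z=50, Pb^4+: 78 e⁻, Z=82, Tl^3+: 78 e⁻, Z=81, Hg^2+: 78 e⁻, Z=80. Ge^4+ < Sn^4+ (same group, period 4 vs 5); Sn^4+ < Pb^4+ (same group, period 5 vs 6); Pb^4+ < Tl^3+ (isoelectronic, higher Z=82 is smaller); Tl^3+ < Hg^2+ (both 78 e⁻, Z=81>80).
Full ascending order: Ge^4+ < Sn^4+ < Pb^4+ < Tl^3+ < Hg^2+. Counting from the smallest, position 2 is Sn^4+.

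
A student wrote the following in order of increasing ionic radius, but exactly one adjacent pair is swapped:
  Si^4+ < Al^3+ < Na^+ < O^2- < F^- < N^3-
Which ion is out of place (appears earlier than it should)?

O^2-

Compare adjacent ions: F^- and O^2- share 10 electrons; the higher nuclear charge on F (Z=9) contracts it more, so F^- < O^2- — yet in this increasing list O^2- sits before F^-. Nothing else is reversed, so O^2- should move one place to the right.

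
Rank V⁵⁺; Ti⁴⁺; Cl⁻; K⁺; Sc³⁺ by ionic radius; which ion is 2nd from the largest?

K⁺

Each ion has 18 electrons. The ranking follows nuclear charge in reverse — greater Z gives a smaller radius. V⁵⁺ (Z=23), Ti⁴⁺ (Z=22), Sc³⁺ (Z=21), K⁺ (Z=19), Cl⁻ (Z=17).
Full ascending order: V⁵⁺ < Ti⁴⁺ < Sc³⁺ < K⁺ < Cl⁻. Counting from the largest, position 2 is K⁺.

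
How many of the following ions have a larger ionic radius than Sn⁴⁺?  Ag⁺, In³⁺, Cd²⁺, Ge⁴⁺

3

First list Z and electron count for each: Ge⁴⁺ (Z=32, 28 e⁻), Sn⁴⁺ (Z=50, 46 e⁻), In³⁺ (Z=49, 46 e⁻), Cd²⁺ (Z=48, 46 e⁻), Ag⁺ (Z=47, 46 e⁻). Ge⁴⁺ < Sn⁴⁺ (same group, period 4 vs 5); Sn⁴⁺ < In³⁺ (both 46 e⁻, Z=50>49); In³⁺ < Cd²⁺ (both 46 e⁻, Z=49>48); Cd²⁺ < Ag⁺ (isoelectronic, higher Z=48 is smaller).
Ordering all of them (including Sn⁴⁺) by radius gives Ge⁴⁺ < Sn⁴⁺ < In³⁺ < Cd²⁺ < Ag⁺. That's 3.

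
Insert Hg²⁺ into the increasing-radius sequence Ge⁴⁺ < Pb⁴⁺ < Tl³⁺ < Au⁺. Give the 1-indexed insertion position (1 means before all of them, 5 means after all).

4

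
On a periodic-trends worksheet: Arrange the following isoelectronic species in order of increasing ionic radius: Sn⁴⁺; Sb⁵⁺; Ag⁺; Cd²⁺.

Sb⁵⁺ < Sn⁴⁺ < Cd²⁺ < Ag⁺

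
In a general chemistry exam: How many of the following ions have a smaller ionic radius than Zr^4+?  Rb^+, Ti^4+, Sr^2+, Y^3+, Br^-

1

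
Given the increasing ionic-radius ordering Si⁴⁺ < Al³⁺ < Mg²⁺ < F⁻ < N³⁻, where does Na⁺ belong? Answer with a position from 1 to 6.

4

Isoelectronic series (10 e⁻ each). Size is set by nuclear charge: more protons means a smaller ion. Si⁴⁺ (Z=14), Al³⁺ (Z=13), Mg²⁺ (Z=12), Na⁺ (Z=11), F⁻ (Z=9), N³⁻ (Z=7).
The complete sequence is Si⁴⁺ < Al³⁺ < Mg²⁺ < Na⁺ < F⁻ < N³⁻. Na⁺ sits at position 4.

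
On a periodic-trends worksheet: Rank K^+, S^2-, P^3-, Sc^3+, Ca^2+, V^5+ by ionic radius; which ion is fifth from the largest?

Sc^3+

Each ion has 18 electrons. The ranking follows nuclear charge in reverse — greater Z gives a smaller radius. V^5+ (Z=23), Sc^3+ (Z=21), Ca^2+ (Z=20), K^+ (Z=19), S^2- (Z=16), P^3- (Z=15).
That gives V^5+ < Sc^3+ < Ca^2+ < K^+ < S^2- < P^3-. From the largest end, number 5 is Sc^3+.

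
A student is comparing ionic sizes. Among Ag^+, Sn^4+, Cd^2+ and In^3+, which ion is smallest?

Isoelectronic series (46 e⁻ each). Size is set by nuclear charge: more protons means a smaller ion. Sn^4+ (Z=50), In^3+ (Z=49), Cd^2+ (Z=48), Ag^+ (Z=47).

Sn^4+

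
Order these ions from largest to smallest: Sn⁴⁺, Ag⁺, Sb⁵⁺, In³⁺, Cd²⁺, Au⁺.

First list Z and electron count for each: Sb⁵⁺ has 46 e⁻ (Z=51), Sn⁴⁺ has 46 e⁻ (Z=50), In³⁺ has 46 e⁻ (Z=49), Cd²⁺ has 46 e⁻ (Z=48), Ag⁺ has 46 e⁻ (Z=47), Au⁺ has 78 e⁻ (Z=79). Sb⁵⁺ < Sn⁴⁺ (both 46 e⁻, Z=51>50); Sn⁴⁺ < In³⁺ (both 46 e⁻, Z=50>49); In³⁺ < Cd²⁺ (isoelectronic, higher Z=49 is smaller); Cd²⁺ < Ag⁺ (isoelectronic, higher Z=48 is smaller); Ag⁺ < Au⁺ (same group, period 5 vs 6).

Au⁺ > Ag⁺ > Cd²⁺ > In³⁺ > Sn⁴⁺ > Sb⁵⁺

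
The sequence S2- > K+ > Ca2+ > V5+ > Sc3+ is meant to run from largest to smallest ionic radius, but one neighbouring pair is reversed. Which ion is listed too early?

Scanning neighbour by neighbour, only V5+/Sc3+ violates a trend: they are isoelectronic (18 e⁻) and V has more protons than Sc (23 vs 21), making V5+ smaller. That makes V5+ the one sitting a position early relative to where it belongs.

V5+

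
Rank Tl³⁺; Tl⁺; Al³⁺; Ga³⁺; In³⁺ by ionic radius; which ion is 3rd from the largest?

In³⁺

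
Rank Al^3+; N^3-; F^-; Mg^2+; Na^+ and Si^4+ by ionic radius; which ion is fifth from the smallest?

F^-

All of these have 10 electrons (isoelectronic). With the same electron cloud, the ion with the most protons pulls it in tightest. Nuclear charges: Si^4+ (Z=14), Al^3+ (Z=13), Mg^2+ (Z=12), Na^+ (Z=11), F^- (Z=9), N^3- (Z=7). Highest Z is smallest.
Full ascending order: Si^4+ < Al^3+ < Mg^2+ < Na^+ < F^- < N^3-. Counting from the smallest, position 5 is F^-.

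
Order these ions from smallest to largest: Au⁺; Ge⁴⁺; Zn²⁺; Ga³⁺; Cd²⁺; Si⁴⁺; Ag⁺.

Si⁴⁺ < Ge⁴⁺ < Ga³⁺ < Zn²⁺ < Cd²⁺ < Ag⁺ < Au⁺

Si⁴⁺: 10 e⁻, Z=14, Ge⁴⁺: 28 e⁻, Z=32, Ga³⁺: 28 e⁻, Z=31, Zn²⁺: 28 e⁻, Z=30, Cd²⁺: 46 e⁻, Z=48, Ag⁺: 46 e⁻, Z=47, Au⁺: 78 e⁻, Z=79. Si⁴⁺ < Ge⁴⁺ (same group, 1 shell fewer); Ge⁴⁺ < Ga³⁺ (isoelectronic, higher Z=32 is smaller); Ga³⁺ < Zn²⁺ (isoelectronic, higher Z=31 is smaller); Zn²⁺ < Cd²⁺ (same group, 1 shell fewer); Cd²⁺ < Ag⁺ (both 46 e⁻, Z=48>47); Ag⁺ < Au⁺ (same group, period 5 vs 6).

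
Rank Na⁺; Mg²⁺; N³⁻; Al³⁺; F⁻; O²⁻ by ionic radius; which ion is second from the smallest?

Mg²⁺

Each ion has 10 electrons. The ranking follows nuclear charge in reverse — greater Z gives a smaller radius. Al³⁺ (Z=13), Mg²⁺ (Z=12), Na⁺ (Z=11), F⁻ (Z=9), O²⁻ (Z=8), N³⁻ (Z=7).
So the order is Al³⁺ < Mg²⁺ < Na⁺ < F⁻ < O²⁻ < N³⁻; the 2nd-smallest ion is Mg²⁺.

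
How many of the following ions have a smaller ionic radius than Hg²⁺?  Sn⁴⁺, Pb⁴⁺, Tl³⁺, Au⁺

3

Work out protons and electrons: Sn⁴⁺ (Z=50, 46 e⁻), Pb⁴⁺ (Z=82, 78 e⁻), Tl³⁺ (Z=81, 78 e⁻), Hg²⁺ (Z=80, 78 e⁻), Au⁺ (Z=79, 78 e⁻). Sn⁴⁺ < Pb⁴⁺ (same group, 1 shell fewer); Pb⁴⁺ < Tl³⁺ (both 78 e⁻, Z=82>81); Tl³⁺ < Hg²⁺ (both 78 e⁻, Z=81>80); Hg²⁺ < Au⁺ (isoelectronic, higher Z=80 is smaller).
Relative to Hg²⁺, the ions that are smaller are Sn⁴⁺, Pb⁴⁺, Tl³⁺. So 3 are smaller.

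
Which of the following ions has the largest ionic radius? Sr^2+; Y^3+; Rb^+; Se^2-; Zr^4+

All of these have 36 electrons (isoelectronic). With the same electron cloud, the ion with the most protons pulls it in tightest. Nuclear charges: Zr^4+ (Z=40), Y^3+ (Z=39), Sr^2+ (Z=38), Rb^+ (Z=37), Se^2- (Z=34). Highest Z is smallest.

Se^2-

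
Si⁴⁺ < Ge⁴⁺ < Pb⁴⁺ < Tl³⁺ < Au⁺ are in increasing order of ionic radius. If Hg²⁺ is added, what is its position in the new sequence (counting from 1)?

Tabulating Z and e⁻: Si⁴⁺: 10 e⁻, Z=14, Ge⁴⁺: 28 e⁻, Z=32, Pb⁴⁺: 78 e⁻, Z=82, Tl³⁺: 78 e⁻, Z=81, Hg²⁺: 78 e⁻, Z=80, Au⁺: 78 e⁻, Z=79. Si⁴⁺ < Ge⁴⁺ (same group, period 3 vs 4); Ge⁴⁺ < Pb⁴⁺ (same group, 2 shells fewer); Pb⁴⁺ < Tl³⁺ (both 78 e⁻, Z=82>81); Tl³⁺ < Hg²⁺ (both 78 e⁻, Z=81>80); Hg²⁺ < Au⁺ (isoelectronic, higher Z=80 is smaller).
Merged order: Si⁴⁺ < Ge⁴⁺ < Pb⁴⁺ < Tl³⁺ < Hg²⁺ < Au⁺ — Hg²⁺ is number 5.

5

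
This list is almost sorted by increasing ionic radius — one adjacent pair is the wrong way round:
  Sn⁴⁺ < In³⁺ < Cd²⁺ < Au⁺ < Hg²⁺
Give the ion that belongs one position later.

The pair Au⁺, Hg²⁺ is the wrong way round — Hg²⁺ and Au⁺ share 78 electrons; the higher nuclear charge on Hg (Z=80) contracts it more, so Hg²⁺ < Au⁺. All other adjacent pairs agree with periodic trends, so Au⁺ is the misplaced ion.

Au⁺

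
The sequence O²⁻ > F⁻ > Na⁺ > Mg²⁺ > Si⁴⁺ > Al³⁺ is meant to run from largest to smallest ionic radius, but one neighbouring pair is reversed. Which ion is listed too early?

Si⁴⁺

The pair Si⁴⁺, Al³⁺ is the wrong way round — Si⁴⁺ and Al³⁺ share 10 electrons; the higher nuclear charge on Si (Z=14) contracts it more, so Si⁴⁺ < Al³⁺. All other adjacent pairs agree with periodic trends, so Si⁴⁺ is the misplaced ion.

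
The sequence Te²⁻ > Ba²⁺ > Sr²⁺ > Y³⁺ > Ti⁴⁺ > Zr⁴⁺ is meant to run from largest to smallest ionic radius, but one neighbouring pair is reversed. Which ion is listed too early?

Check each adjacent pair. Ti⁴⁺ and Zr⁴⁺ are reversed: Ti⁴⁺ and Zr⁴⁺ are in one column with the same charge; the lighter period-4 ion has one fewer shell and is smaller. No other neighbouring pair contradicts the periodic trends, so Ti⁴⁺ is the ion listed too early.

Ti⁴⁺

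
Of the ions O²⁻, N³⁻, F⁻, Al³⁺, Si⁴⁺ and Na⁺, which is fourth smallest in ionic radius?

Each ion has 10 electrons. The ranking follows nuclear charge in reverse — greater Z gives a smaller radius. Si⁴⁺ (Z=14), Al³⁺ (Z=13), Na⁺ (Z=11), F⁻ (Z=9), O²⁻ (Z=8), N³⁻ (Z=7).
Ordering: Si⁴⁺ < Al³⁺ < Na⁺ < F⁻ < O²⁻ < N³⁻. The fourth smallest is F⁻.

F⁻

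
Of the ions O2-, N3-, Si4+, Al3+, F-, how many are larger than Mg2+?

3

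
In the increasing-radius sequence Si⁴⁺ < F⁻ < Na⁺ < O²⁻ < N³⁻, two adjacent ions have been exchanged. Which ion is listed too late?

Compare adjacent ions: both have 10 electrons but Z(Na)=11 > Z(F)=9, so Na⁺ should be the smaller of the two — yet in this increasing list F⁻ sits before Na⁺. Nothing else is reversed, so Na⁺ should move one place to the left.

Na⁺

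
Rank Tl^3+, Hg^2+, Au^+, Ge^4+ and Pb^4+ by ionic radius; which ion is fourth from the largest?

Pb^4+

First list Z and electron count for each: Ge^4+: 28 e⁻, Z=32, Pb^4+: 78 e⁻, Z=82, Tl^3+: 78 e⁻, Z=81, Hg^2+: 78 e⁻, Z=80, Au^+: 78 e⁻, Z=79. Ge^4+ < Pb^4+ (same group, 2 shells fewer); Pb^4+ < Tl^3+ (both 78 e⁻, Z=82>81); Tl^3+ < Hg^2+ (isoelectronic, higher Z=81 is smaller); Hg^2+ < Au^+ (isoelectronic, higher Z=80 is smaller).
Full ascending order: Ge^4+ < Pb^4+ < Tl^3+ < Hg^2+ < Au^+. Counting from the largest, position 4 is Pb^4+.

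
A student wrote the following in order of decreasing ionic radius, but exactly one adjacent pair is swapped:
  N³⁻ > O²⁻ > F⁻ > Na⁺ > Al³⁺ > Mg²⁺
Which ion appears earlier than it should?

Al³⁺

Check each adjacent pair. Al³⁺ and Mg²⁺ are reversed: they are isoelectronic (10 e⁻) and Al has more protons than Mg (13 vs 12), making Al³⁺ smaller. No other neighbouring pair contradicts the periodic trends, so Al³⁺ is the ion listed too early.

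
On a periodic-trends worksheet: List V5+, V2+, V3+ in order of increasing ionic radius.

V5+ < V3+ < V2+

Same element, different charge: the more highly charged cation has fewer electrons and a greater effective nuclear charge per electron, making V5+ the smallest.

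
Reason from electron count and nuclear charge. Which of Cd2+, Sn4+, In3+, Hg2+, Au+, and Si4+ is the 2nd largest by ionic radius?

Hg2+

First list Z and electron count for each: Si4+ (Z=14, 10 e⁻), Sn4+ (Z=50, 46 e⁻), In3+ (Z=49, 46 e⁻), Cd2+ (Z=48, 46 e⁻), Hg2+ (Z=80, 78 e⁻), Au+ (Z=79, 78 e⁻). Si4+ < Sn4+ (same group, period 3 vs 5); Sn4+ < In3+ (isoelectronic, higher Z=50 is smaller); In3+ < Cd2+ (both 46 e⁻, Z=49>48); Cd2+ < Hg2+ (same group, period 5 vs 6); Hg2+ < Au+ (isoelectronic, higher Z=80 is smaller).
So the order is Si4+ < Sn4+ < In3+ < Cd2+ < Hg2+ < Au+; the 2nd-largest ion is Hg2+.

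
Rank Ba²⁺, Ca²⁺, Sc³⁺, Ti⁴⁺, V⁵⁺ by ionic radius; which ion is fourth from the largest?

Ti⁴⁺

Work out protons and electrons: V⁵⁺ has 18 e⁻ (Z=23), Ti⁴⁺ has 18 e⁻ (Z=22), Sc³⁺ has 18 e⁻ (Z=21), Ca²⁺ has 18 e⁻ (Z=20), Ba²⁺ has 54 e⁻ (Z=56). V⁵⁺ < Ti⁴⁺ (isoelectronic, higher Z=23 is smaller); Ti⁴⁺ < Sc³⁺ (both 18 e⁻, Z=22>21); Sc³⁺ < Ca²⁺ (isoelectronic, higher Z=21 is smaller); Ca²⁺ < Ba²⁺ (same group, period 4 vs 6).
Ordering: V⁵⁺ < Ti⁴⁺ < Sc³⁺ < Ca²⁺ < Ba²⁺. The fourth largest is Ti⁴⁺.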